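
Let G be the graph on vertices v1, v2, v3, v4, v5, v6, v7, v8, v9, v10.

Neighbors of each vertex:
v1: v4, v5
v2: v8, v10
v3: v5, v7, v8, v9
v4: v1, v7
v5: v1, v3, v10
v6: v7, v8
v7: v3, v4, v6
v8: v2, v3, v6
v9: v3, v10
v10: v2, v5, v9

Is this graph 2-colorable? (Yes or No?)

The cycle v5-v3-v7-v4-v1-v5 has odd length 5, so it cannot be 2-colored; at least 3 colors are needed.
So 2 colors are not enough.

No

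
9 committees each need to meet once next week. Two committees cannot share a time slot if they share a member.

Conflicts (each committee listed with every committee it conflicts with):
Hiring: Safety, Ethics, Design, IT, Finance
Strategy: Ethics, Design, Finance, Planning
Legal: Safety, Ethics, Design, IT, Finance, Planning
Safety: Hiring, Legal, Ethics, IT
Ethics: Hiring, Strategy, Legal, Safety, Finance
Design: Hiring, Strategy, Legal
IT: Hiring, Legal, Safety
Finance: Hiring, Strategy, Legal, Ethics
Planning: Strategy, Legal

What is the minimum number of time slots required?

Legal, Safety, IT pairwise conflict, so at least 3 time slots are needed.
Using 3 time slots: Hiring=1, Strategy=1, Legal=1, Safety=3, Ethics=2, Design=2, IT=2, Finance=3, Planning=2. Every pair that conflicts lands in different time slots.

3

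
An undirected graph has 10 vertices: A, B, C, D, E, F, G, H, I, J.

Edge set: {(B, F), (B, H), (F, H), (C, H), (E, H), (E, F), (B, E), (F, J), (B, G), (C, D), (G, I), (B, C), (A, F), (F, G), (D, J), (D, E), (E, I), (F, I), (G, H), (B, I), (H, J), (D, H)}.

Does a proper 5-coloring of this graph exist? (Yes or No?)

The chromatic number is 4. B, E, F, H are mutually adjacent (a clique of size 4), so at least 4 colors are needed.
4 colors suffice: A=red, B=green, C=yellow, D=blue, E=yellow, F=blue, G=yellow, H=red, I=red, J=green.
Since 5 ≥ 4, a proper 5-coloring certainly exists.

Yes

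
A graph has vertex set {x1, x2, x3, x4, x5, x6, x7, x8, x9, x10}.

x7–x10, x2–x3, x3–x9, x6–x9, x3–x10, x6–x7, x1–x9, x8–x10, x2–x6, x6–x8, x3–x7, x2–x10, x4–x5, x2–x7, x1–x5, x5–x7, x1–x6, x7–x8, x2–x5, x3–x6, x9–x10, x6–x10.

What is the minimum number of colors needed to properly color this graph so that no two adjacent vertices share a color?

5

x2, x3, x6, x7, x10 are pairwise adjacent (a clique of size 5), so at least 5 colors are needed.
5 colors suffice: color 1 → {x5, x6}; color 2 → {x1, x4, x10}; color 3 → {x7, x9}; color 4 → {x2, x8}; color 5 → {x3}. No two adjacent vertices share a color.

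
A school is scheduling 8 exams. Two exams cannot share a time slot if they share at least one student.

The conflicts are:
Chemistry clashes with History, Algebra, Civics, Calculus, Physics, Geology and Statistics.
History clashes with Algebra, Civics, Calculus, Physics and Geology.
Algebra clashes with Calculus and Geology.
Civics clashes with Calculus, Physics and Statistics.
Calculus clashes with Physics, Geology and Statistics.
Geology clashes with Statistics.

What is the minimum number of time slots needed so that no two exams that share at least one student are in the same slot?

Chemistry, History, Algebra, Calculus, Geology all conflict with each other, so at least 5 time slots are needed.
A valid assignment using 5 time slots: Chemistry=2, History=3, Algebra=5, Civics=4, Calculus=1, Physics=5, Geology=4, Statistics=3. Every pair that conflicts lands in different time slots.

5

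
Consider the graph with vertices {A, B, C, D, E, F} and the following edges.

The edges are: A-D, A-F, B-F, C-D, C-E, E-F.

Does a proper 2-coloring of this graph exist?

The cycle F-E-C-D-A-F has odd length 5, so it cannot be 2-colored; at least 3 colors are needed.
So 2 colors are not enough.

No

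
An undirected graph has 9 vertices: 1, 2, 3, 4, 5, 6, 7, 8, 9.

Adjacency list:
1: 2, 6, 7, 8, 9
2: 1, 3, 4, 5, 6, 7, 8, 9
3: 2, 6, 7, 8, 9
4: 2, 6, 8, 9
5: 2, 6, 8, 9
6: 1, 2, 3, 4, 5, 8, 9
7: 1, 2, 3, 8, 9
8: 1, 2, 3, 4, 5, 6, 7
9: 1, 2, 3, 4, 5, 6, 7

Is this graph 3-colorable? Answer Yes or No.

No

2, 3, 7, 8 form a clique, so at least 4 colors are needed.
So 3 colors are not enough.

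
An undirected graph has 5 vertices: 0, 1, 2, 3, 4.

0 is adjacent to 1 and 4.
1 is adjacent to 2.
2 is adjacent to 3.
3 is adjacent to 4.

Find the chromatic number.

3

The cycle 1-2-3-4-0-1 has odd length 5, so it cannot be 2-colored; at least 3 colors are needed.
3 colors suffice: color a → {1, 3}; color b → {2, 4}; color c → {0}. Every edge joins two different colors.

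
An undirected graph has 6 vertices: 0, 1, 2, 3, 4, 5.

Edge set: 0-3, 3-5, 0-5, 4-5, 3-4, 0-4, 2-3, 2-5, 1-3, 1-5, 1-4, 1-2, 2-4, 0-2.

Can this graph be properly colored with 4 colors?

1, 2, 3, 4, 5 form a clique, so at least 5 colors are needed.
So 4 colors are not enough.

No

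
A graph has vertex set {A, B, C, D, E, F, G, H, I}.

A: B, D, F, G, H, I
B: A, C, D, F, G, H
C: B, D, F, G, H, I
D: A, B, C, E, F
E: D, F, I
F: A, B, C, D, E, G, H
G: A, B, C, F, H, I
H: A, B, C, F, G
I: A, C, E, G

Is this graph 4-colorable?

No

A, B, F, G, H are mutually adjacent (a clique of size 5), so at least 5 colors are needed.
So 4 colors are not enough.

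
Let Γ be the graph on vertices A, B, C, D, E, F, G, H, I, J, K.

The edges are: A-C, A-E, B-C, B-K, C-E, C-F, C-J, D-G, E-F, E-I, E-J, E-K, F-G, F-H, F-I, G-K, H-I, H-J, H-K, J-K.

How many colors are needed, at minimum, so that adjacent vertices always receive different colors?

3

H, J, K form a triangle, so at least 3 colors are needed.
3 colors suffice: color 1 → {B, E, G, H}; color 2 → {C, D, I, K}; color 3 → {A, F, J}. Each edge has distinct colors on its endpoints.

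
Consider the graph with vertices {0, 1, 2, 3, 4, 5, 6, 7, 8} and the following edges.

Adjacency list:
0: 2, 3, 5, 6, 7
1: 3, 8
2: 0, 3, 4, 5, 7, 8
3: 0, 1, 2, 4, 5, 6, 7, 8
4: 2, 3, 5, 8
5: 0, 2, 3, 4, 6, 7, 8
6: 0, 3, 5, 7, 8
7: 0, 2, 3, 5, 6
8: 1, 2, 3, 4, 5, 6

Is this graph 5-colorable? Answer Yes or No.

The chromatic number is 5. 2, 3, 4, 5, 8 are pairwise adjacent (a clique of size 5), so at least 5 colors are needed.
5 colors suffice: color red → {3}; color blue → {1, 5}; color green → {2, 6}; color yellow → {0, 8}; color purple → {4, 7}.
That is already a proper 5-coloring.

Yes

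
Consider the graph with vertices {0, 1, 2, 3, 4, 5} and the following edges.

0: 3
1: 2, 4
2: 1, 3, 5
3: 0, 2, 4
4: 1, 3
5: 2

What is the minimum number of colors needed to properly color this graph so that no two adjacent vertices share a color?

2

1 and 2 are adjacent, so at least 2 colors are needed.
2 colors suffice: 0=a, 1=b, 2=a, 3=b, 4=a, 5=b. No two adjacent vertices share a color.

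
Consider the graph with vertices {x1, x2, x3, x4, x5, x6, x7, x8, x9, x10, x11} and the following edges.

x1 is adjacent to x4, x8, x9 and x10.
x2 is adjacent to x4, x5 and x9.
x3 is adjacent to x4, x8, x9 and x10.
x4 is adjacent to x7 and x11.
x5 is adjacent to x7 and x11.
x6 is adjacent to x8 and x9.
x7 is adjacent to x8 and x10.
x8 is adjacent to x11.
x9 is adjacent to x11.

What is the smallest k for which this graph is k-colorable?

2

x6 and x9 are adjacent, so at least 2 colors are needed.
2 colors suffice: color R → {x4, x5, x8, x9, x10}; color B → {x1, x2, x3, x6, x7, x11}. Each edge has distinct colors on its endpoints.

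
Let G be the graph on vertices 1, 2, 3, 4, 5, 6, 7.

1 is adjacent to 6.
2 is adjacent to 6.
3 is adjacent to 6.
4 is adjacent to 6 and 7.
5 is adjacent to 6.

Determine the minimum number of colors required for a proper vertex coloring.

2

2 and 6 are adjacent, so at least 2 colors are needed.
2 colors suffice: 1=blue, 2=blue, 3=blue, 4=blue, 5=blue, 6=red, 7=red. No two adjacent vertices share a color.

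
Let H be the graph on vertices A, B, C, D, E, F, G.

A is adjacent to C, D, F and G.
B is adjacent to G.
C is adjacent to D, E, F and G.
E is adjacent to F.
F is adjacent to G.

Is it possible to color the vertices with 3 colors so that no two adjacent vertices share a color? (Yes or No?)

A, C, F, G form a clique, so at least 4 colors are needed.
So 3 colors are not enough.

No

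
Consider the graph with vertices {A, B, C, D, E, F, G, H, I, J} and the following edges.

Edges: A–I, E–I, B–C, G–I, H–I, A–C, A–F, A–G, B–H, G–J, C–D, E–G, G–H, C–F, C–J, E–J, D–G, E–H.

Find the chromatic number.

E, G, H, I are mutually adjacent (a clique of size 4), so at least 4 colors are needed.
One proper 4-coloring: A=2, B=2, C=1, D=2, E=2, F=3, G=1, H=4, I=3, J=3. No two adjacent vertices share a color.

4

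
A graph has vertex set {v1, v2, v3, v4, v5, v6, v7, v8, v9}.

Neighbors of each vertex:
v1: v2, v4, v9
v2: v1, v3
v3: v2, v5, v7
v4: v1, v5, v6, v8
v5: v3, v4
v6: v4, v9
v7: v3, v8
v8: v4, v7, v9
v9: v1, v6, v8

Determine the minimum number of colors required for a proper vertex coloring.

The cycle v5-v4-v8-v7-v3-v5 has odd length 5, so it cannot be 2-colored; at least 3 colors are needed.
A valid assignment using 3 colors: v1=2, v2=3, v3=1, v4=1, v5=2, v6=2, v7=3, v8=2, v9=1. Each edge has distinct colors on its endpoints.

3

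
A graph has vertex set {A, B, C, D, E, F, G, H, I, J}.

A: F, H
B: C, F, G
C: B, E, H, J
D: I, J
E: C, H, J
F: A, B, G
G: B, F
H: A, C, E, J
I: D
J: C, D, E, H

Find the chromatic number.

4

C, E, H, J are pairwise adjacent (a clique of size 4), so at least 4 colors are needed.
4 colors suffice: A=blue, B=blue, C=green, D=red, E=yellow, F=red, G=green, H=red, I=blue, J=blue. Each edge has distinct colors on its endpoints.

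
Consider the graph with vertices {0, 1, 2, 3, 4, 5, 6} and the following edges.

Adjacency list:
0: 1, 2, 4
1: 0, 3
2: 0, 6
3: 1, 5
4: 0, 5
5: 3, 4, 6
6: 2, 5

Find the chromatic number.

The cycle 0-2-6-5-4-0 has odd length 5, so it cannot be 2-colored; at least 3 colors are needed.
3 colors suffice: color a → {0, 5}; color b → {3, 4, 6}; color c → {1, 2}. No two adjacent vertices share a color.

3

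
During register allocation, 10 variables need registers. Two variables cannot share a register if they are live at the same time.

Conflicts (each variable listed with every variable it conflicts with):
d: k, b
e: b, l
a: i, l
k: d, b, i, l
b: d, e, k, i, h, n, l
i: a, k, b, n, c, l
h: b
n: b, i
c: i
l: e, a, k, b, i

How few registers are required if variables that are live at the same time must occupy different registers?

k, b, i, l all conflict with each other, so at least 4 registers are needed.
4 registers suffice: register 1 → {a, b, c}; register 2 → {d, e, i, h}; register 3 → {n, l}; register 4 → {k}. No two conflicting variables share a register.

4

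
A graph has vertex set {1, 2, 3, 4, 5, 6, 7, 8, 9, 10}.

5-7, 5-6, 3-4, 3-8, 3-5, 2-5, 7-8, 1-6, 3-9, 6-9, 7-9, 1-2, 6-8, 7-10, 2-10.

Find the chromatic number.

3 and 5 are adjacent, so at least 2 colors are needed.
2 colors suffice: color red → {1, 4, 5, 8, 9, 10}; color blue → {2, 3, 6, 7}. Each edge has distinct colors on its endpoints.

2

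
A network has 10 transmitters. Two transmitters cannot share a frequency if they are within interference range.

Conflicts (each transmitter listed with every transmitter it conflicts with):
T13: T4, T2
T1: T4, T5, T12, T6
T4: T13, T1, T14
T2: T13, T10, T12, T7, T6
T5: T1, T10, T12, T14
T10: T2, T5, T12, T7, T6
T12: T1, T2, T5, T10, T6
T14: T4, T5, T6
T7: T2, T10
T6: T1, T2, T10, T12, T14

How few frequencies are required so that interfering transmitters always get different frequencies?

T2, T10, T12, T6 pairwise conflict, so at least 4 frequencies are needed.
4 frequencies suffice: frequency 1 → {T13, T1, T10, T14}; frequency 2 → {T4, T2, T5}; frequency 3 → {T7, T6}; frequency 4 → {T12}. Every pair that conflicts lands in different frequencies.

4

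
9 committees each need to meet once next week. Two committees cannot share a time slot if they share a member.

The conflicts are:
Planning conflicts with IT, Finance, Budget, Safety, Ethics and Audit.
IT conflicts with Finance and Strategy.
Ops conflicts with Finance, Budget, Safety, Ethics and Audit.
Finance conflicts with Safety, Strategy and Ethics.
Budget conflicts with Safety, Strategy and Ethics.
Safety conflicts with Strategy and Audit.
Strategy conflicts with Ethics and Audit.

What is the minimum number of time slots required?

3

Ops, Safety, Audit are mutually in conflict, so at least 3 time slots are needed.
3 time slots suffice: time slot 1 → {IT, Safety, Ethics}; time slot 2 → {Planning, Ops, Strategy}; time slot 3 → {Finance, Budget, Audit}. Each listed conflict is separated.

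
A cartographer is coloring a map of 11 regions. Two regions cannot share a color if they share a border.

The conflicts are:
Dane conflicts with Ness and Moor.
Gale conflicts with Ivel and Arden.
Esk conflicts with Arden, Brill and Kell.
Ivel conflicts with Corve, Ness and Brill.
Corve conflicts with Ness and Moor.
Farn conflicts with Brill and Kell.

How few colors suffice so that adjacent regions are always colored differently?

3

Ivel, Corve, Ness pairwise conflict, so at least 3 colors are needed.
3 colors suffice: color 1 → {Esk, Ivel, Farn, Moor}; color 2 → {Dane, Gale, Corve, Brill, Kell}; color 3 → {Ness, Arden}. No two conflicting regions share a color.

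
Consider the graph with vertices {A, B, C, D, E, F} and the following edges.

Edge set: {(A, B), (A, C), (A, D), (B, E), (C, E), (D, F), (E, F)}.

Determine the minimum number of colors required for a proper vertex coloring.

3

The cycle C-A-D-F-E-C has odd length 5, so it cannot be 2-colored; at least 3 colors are needed.
3 colors suffice: color red → {A, E}; color blue → {B, C, D}; color green → {F}. Each edge has distinct colors on its endpoints.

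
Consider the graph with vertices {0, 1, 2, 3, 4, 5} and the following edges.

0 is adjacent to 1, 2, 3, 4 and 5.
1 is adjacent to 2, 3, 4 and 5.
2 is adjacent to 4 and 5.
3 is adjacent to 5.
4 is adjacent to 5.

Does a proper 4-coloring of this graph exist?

No

0, 1, 2, 4, 5 form a clique, so at least 5 colors are needed.
So 4 colors are not enough.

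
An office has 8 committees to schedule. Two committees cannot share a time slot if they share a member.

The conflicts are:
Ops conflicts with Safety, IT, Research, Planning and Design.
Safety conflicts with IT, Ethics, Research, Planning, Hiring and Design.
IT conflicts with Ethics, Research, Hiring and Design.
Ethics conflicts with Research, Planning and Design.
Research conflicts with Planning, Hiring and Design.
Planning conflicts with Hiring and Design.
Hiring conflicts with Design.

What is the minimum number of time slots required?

5

Ops, Safety, Research, Planning, Design all conflict with each other, so at least 5 time slots are needed.
5 time slots suffice: time slot 1 → {Safety}; time slot 2 → {Design}; time slot 3 → {Research}; time slot 4 → {IT, Planning}; time slot 5 → {Ops, Ethics, Hiring}. Every pair that conflicts lands in different time slots.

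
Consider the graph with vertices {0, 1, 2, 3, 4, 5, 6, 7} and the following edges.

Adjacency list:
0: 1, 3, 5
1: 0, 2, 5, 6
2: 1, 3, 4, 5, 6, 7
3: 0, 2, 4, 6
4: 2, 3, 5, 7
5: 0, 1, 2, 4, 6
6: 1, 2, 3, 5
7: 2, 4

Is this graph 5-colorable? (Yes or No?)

The chromatic number is 4. 1, 2, 5, 6 are pairwise adjacent (a clique of size 4), so at least 4 colors are needed.
4 colors suffice: color a → {0, 2}; color b → {3, 5, 7}; color c → {1, 4}; color d → {6}.
Since 5 ≥ 4, a proper 5-coloring certainly exists.

Yes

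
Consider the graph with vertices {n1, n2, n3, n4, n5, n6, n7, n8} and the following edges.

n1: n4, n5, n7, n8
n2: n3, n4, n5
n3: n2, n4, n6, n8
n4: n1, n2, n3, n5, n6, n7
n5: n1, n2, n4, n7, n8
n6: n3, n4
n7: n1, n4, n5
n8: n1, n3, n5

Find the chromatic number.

n1, n4, n5, n7 form a clique, so at least 4 colors are needed.
A valid assignment using 4 colors: n1=green, n2=green, n3=blue, n4=red, n5=blue, n6=green, n7=yellow, n8=red. Every edge joins two different colors.

4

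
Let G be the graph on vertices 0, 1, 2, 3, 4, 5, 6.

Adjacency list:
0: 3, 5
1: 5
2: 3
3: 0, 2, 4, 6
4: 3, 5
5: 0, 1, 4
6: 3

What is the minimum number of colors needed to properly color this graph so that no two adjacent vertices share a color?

0 and 5 are adjacent, so at least 2 colors are needed.
One proper 2-coloring: 0=blue, 1=blue, 2=blue, 3=red, 4=blue, 5=red, 6=blue. Every edge joins two different colors.

2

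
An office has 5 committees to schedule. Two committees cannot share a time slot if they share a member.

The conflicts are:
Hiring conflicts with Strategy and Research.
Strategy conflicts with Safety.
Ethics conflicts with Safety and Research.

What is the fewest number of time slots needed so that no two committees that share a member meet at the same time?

The cycle Strategy-Hiring-Research-Ethics-Safety-Strategy has odd length 5, so it cannot be 2-colored; at least 3 time slots are needed.
3 time slots suffice: time slot 1 → {Strategy, Research}; time slot 2 → {Hiring, Safety}; time slot 3 → {Ethics}. No two conflicting committees share a time slot.

3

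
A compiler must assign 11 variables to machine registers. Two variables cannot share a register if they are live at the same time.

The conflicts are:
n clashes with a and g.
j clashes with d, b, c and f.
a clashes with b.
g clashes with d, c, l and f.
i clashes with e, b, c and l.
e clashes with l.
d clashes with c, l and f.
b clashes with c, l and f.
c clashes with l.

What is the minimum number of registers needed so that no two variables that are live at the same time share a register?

4

g, d, c, l pairwise conflict, so at least 4 registers are needed.
4 registers suffice: register 1 → {n, e, c, f}; register 2 → {g, b}; register 3 → {j, a, l}; register 4 → {i, d}. Each listed conflict is separated.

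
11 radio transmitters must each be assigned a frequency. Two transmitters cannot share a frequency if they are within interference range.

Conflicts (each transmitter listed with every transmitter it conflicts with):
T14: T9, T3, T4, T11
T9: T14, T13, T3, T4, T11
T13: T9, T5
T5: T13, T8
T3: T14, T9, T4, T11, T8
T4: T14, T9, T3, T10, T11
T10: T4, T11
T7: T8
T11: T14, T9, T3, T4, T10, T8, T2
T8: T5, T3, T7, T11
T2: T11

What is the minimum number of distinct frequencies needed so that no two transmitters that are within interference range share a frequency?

5

T14, T9, T3, T4, T11 all conflict with each other, so at least 5 frequencies are needed.
5 frequencies suffice: frequency 1 → {T5, T7, T11}; frequency 2 → {T13, T3, T10, T2}; frequency 3 → {T9, T8}; frequency 4 → {T4}; frequency 5 → {T14}. Every pair that conflicts lands in different frequencies.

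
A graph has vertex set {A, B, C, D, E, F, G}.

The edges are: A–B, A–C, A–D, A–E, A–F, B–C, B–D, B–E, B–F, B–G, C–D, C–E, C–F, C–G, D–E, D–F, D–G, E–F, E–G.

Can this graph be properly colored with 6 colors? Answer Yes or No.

Yes

The chromatic number is 6. A, B, C, D, E, F are pairwise adjacent (a clique of size 6), so at least 6 colors are needed.
One proper 6-coloring: A=5, B=2, C=1, D=3, E=4, F=6, G=5.
That is already a proper 6-coloring.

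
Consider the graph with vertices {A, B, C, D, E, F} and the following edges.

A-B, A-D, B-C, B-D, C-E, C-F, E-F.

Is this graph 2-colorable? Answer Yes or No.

C, E, F form a triangle, so at least 3 colors are needed.
So 2 colors are not enough.

No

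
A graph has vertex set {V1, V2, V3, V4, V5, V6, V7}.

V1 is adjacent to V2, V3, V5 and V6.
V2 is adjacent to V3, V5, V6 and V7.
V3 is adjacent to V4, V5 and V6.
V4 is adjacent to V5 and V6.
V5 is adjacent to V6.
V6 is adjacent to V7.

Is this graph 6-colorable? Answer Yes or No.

Yes

The chromatic number is 5. V1, V2, V3, V5, V6 form a clique, so at least 5 colors are needed.
5 colors suffice: color 1 → {V6}; color 2 → {V2, V4}; color 3 → {V5, V7}; color 4 → {V3}; color 5 → {V1}.
Since 6 ≥ 5, a proper 6-coloring certainly exists.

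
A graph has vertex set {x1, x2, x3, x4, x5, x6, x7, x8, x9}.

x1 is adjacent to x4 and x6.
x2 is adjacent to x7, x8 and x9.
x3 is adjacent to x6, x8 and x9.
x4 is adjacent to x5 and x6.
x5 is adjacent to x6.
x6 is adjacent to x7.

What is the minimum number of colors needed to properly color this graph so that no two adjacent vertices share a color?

x1, x4, x6 are mutually adjacent, so at least 3 colors are needed.
3 colors suffice: color 1 → {x2, x6}; color 2 → {x3, x4, x7}; color 3 → {x1, x5, x8, x9}. Every edge joins two different colors.

3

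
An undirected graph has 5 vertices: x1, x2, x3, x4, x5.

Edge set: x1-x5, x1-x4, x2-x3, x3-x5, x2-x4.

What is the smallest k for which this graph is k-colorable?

The cycle x3-x2-x4-x1-x5-x3 has odd length 5, so it cannot be 2-colored; at least 3 colors are needed.
3 colors suffice: color 1 → {x3, x4}; color 2 → {x2, x5}; color 3 → {x1}. No two adjacent vertices share a color.

3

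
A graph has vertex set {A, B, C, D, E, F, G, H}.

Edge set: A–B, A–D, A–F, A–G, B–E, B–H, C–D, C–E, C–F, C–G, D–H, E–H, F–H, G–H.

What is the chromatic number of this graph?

3

B, E, H form a triangle, so at least 3 colors are needed.
3 colors suffice: color red → {A, C, H}; color blue → {D, E, F, G}; color green → {B}. Every edge joins two different colors.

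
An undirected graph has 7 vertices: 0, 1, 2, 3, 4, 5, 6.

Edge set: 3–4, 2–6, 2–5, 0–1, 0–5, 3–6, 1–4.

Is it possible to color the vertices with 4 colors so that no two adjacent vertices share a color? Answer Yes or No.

The chromatic number is 3. The cycle 4-1-0-5-2-6-3-4 has odd length 7, so it cannot be 2-colored; at least 3 colors are needed.
3 colors suffice: color a → {4, 5, 6}; color b → {0, 2, 3}; color c → {1}.
Since 4 ≥ 3, a proper 4-coloring certainly exists.

Yes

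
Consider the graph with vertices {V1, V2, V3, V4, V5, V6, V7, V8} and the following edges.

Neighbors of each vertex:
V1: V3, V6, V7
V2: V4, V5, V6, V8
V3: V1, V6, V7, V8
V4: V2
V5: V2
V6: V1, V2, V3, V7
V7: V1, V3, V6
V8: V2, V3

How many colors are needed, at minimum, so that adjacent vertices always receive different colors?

V1, V3, V6, V7 form a clique, so at least 4 colors are needed.
4 colors suffice: color R → {V2, V3}; color B → {V4, V5, V6, V8}; color G → {V7}; color Y → {V1}. Each edge has distinct colors on its endpoints.

4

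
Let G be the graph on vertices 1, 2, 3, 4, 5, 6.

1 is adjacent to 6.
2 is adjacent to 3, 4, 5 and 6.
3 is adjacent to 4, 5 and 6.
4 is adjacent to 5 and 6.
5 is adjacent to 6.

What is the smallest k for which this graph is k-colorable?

2, 3, 4, 5, 6 are pairwise adjacent (a clique of size 5), so at least 5 colors are needed.
5 colors suffice: 1=blue, 2=yellow, 3=purple, 4=blue, 5=green, 6=red. No two adjacent vertices share a color.

5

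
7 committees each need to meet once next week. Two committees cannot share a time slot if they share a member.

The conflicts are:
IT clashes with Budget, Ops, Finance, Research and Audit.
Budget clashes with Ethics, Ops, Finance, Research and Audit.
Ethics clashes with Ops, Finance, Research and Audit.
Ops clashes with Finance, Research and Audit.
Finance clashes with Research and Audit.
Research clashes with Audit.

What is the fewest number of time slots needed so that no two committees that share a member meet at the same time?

IT, Budget, Ops, Finance, Research, Audit all conflict with each other, so at least 6 time slots are needed.
6 time slots suffice: time slot 1 → {Ops}; time slot 2 → {Finance}; time slot 3 → {Research}; time slot 4 → {Audit}; time slot 5 → {Budget}; time slot 6 → {IT, Ethics}. Each listed conflict is separated.

6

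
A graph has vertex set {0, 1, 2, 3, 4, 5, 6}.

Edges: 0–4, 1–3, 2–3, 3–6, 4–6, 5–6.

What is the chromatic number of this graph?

2

4 and 6 are adjacent, so at least 2 colors are needed.
2 colors suffice: color a → {0, 1, 2, 6}; color b → {3, 4, 5}. Every edge joins two different colors.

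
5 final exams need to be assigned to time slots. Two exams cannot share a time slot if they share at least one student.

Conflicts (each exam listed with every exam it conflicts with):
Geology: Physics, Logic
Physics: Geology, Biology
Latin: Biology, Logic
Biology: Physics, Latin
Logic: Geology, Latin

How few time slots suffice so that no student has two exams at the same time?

3

The cycle Physics-Geology-Logic-Latin-Biology-Physics has odd length 5, so it cannot be 2-colored; at least 3 time slots are needed.
3 time slots suffice: time slot 1 → {Physics, Logic}; time slot 2 → {Geology, Latin}; time slot 3 → {Biology}. Every pair that conflicts lands in different time slots.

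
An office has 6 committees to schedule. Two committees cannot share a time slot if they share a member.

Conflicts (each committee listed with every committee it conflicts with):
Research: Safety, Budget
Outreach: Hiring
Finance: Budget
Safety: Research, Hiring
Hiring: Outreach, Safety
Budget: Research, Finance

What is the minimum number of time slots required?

2

Research and Safety conflict, so at least 2 time slots are needed.
Using 2 time slots: Research=1, Outreach=2, Finance=1, Safety=2, Hiring=1, Budget=2. Every pair that conflicts lands in different time slots.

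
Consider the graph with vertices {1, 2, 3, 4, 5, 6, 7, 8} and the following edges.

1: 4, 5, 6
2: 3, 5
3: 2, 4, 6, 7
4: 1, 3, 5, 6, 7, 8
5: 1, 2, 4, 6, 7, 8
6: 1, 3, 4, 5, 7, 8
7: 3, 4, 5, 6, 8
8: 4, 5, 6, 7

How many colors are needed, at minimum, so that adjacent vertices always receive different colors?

5

4, 5, 6, 7, 8 are mutually adjacent (a clique of size 5), so at least 5 colors are needed.
A valid assignment using 5 colors: 1=d, 2=a, 3=c, 4=a, 5=c, 6=b, 7=d, 8=e. No two adjacent vertices share a color.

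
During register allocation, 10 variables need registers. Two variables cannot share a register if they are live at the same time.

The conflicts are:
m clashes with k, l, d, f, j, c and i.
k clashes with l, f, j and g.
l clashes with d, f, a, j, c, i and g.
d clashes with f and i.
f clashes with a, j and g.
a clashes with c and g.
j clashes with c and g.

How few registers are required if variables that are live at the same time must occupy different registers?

5

m, k, l, f, j are mutually in conflict, so at least 5 registers are needed.
5 registers suffice: register 1 → {l}; register 2 → {m, g}; register 3 → {f, c, i}; register 4 → {d, a, j}; register 5 → {k}. Each listed conflict is separated.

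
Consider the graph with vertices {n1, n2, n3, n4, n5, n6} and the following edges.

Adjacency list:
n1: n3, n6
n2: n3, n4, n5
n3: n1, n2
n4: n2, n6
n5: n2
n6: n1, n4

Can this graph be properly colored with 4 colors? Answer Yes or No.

Yes

The chromatic number is 3. The cycle n6-n4-n2-n3-n1-n6 has odd length 5, so it cannot be 2-colored; at least 3 colors are needed.
3 colors suffice: color 1 → {n1, n2}; color 2 → {n3, n4, n5}; color 3 → {n6}.
Since 4 ≥ 3, a proper 4-coloring certainly exists.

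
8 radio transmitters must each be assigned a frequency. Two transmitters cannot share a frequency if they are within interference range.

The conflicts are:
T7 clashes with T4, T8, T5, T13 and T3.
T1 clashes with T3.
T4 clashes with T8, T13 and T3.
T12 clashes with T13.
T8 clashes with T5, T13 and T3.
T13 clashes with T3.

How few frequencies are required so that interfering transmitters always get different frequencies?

5

T7, T4, T8, T13, T3 are mutually in conflict, so at least 5 frequencies are needed.
5 frequencies suffice: frequency 1 → {T1, T5, T13}; frequency 2 → {T12, T3}; frequency 3 → {T7}; frequency 4 → {T8}; frequency 5 → {T4}. Every pair that conflicts lands in different frequencies.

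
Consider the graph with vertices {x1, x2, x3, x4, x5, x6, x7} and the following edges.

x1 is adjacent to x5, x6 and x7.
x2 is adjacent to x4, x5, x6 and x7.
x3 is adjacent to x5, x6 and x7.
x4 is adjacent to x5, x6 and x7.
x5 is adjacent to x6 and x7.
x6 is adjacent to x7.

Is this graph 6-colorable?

Yes

The chromatic number is 5. x2, x4, x5, x6, x7 are mutually adjacent (a clique of size 5), so at least 5 colors are needed.
One proper 5-coloring: x1=yellow, x2=purple, x3=yellow, x4=yellow, x5=blue, x6=red, x7=green.
Since 6 ≥ 5, a proper 6-coloring certainly exists.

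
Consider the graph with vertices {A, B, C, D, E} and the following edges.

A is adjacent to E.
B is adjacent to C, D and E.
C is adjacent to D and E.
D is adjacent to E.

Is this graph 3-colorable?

No

B, C, D, E are mutually adjacent (a clique of size 4), so at least 4 colors are needed.
So 3 colors are not enough.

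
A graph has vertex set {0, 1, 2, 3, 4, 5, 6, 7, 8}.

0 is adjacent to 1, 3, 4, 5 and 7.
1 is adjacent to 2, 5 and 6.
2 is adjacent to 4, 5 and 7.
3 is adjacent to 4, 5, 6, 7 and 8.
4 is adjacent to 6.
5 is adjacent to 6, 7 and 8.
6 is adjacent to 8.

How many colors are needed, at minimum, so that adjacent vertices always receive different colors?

3, 5, 6, 8 are pairwise adjacent (a clique of size 4), so at least 4 colors are needed.
4 colors suffice: color red → {4, 5}; color blue → {1, 3}; color green → {0, 2, 6}; color yellow → {7, 8}. Each edge has distinct colors on its endpoints.

4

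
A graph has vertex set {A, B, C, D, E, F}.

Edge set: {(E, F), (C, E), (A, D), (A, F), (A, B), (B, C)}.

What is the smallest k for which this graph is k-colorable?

3

The cycle E-F-A-B-C-E has odd length 5, so it cannot be 2-colored; at least 3 colors are needed.
3 colors suffice: color 1 → {A, E}; color 2 → {B, D, F}; color 3 → {C}. Every edge joins two different colors.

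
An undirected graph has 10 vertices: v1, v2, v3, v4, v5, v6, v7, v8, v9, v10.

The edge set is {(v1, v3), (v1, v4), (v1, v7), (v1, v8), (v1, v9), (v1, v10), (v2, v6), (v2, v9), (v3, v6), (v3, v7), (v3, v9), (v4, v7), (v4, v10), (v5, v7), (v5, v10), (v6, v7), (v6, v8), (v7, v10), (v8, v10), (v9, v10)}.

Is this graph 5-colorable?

The chromatic number is 4. v1, v4, v7, v10 are pairwise adjacent (a clique of size 4), so at least 4 colors are needed.
4 colors suffice: color 1 → {v7, v8, v9}; color 2 → {v6, v10}; color 3 → {v1, v2, v5}; color 4 → {v3, v4}.
Since 5 ≥ 4, a proper 5-coloring certainly exists.

Yes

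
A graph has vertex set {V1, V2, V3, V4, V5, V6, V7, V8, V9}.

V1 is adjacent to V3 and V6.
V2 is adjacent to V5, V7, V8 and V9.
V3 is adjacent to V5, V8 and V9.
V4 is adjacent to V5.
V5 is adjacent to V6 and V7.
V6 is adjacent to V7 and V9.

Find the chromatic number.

V5, V6, V7 are mutually adjacent, so at least 3 colors are needed.
A valid assignment using 3 colors: V1=1, V2=2, V3=2, V4=2, V5=1, V6=2, V7=3, V8=1, V9=1. Every edge joins two different colors.

3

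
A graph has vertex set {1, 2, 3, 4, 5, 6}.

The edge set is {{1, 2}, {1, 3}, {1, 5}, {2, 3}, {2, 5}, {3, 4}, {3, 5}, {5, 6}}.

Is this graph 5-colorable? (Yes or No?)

Yes

The chromatic number is 4. 1, 2, 3, 5 form a clique, so at least 4 colors are needed.
4 colors suffice: color red → {3, 6}; color blue → {4, 5}; color green → {2}; color yellow → {1}.
Since 5 ≥ 4, a proper 5-coloring certainly exists.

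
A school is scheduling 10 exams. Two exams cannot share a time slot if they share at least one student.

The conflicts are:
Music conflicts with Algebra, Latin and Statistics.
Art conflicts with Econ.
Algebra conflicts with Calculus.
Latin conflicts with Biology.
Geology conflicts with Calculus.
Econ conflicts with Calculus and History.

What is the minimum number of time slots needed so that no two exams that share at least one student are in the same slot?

2

Econ and Calculus conflict, so at least 2 time slots are needed.
2 time slots suffice: time slot 1 → {Music, Art, Calculus, History, Biology}; time slot 2 → {Algebra, Latin, Geology, Econ, Statistics}. No two conflicting exams share a time slot.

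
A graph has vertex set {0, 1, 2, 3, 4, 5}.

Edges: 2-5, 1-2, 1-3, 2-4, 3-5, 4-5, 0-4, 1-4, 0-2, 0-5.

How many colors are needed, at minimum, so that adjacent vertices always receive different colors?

4

0, 2, 4, 5 are mutually adjacent (a clique of size 4), so at least 4 colors are needed.
4 colors suffice: 0=d, 1=b, 2=c, 3=a, 4=a, 5=b. No two adjacent vertices share a color.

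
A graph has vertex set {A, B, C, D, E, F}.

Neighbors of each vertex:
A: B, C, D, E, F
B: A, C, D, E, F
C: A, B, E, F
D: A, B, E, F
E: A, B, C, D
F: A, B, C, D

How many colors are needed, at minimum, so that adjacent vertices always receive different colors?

A, B, C, F are pairwise adjacent (a clique of size 4), so at least 4 colors are needed.
4 colors suffice: color red → {A}; color blue → {B}; color green → {C, D}; color yellow → {E, F}. No two adjacent vertices share a color.

4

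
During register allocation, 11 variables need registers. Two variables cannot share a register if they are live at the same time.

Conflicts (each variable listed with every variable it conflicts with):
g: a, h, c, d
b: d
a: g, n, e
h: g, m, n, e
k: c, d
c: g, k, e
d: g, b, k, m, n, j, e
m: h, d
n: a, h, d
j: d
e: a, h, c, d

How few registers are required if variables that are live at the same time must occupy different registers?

d and j conflict, so at least 2 registers are needed.
2 registers suffice: g=2, b=2, a=1, h=1, k=2, c=1, d=1, m=2, n=2, j=2, e=2. Every pair that conflicts lands in different registers.

2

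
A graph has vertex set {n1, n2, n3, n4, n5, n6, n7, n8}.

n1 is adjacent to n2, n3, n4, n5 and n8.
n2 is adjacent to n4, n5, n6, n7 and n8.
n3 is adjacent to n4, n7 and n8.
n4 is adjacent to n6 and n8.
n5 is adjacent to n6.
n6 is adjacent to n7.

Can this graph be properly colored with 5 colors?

Yes

The chromatic number is 4. n1, n3, n4, n8 are mutually adjacent (a clique of size 4), so at least 4 colors are needed.
4 colors suffice: color 1 → {n2, n3}; color 2 → {n1, n6}; color 3 → {n4, n5, n7}; color 4 → {n8}.
Since 5 ≥ 4, a proper 5-coloring certainly exists.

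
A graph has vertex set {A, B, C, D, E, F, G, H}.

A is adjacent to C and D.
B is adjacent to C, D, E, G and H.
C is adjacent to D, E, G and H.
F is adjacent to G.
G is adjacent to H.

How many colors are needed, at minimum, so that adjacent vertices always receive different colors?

4

B, C, G, H form a clique, so at least 4 colors are needed.
A valid assignment using 4 colors: A=2, B=2, C=1, D=3, E=3, F=1, G=3, H=4. No two adjacent vertices share a color.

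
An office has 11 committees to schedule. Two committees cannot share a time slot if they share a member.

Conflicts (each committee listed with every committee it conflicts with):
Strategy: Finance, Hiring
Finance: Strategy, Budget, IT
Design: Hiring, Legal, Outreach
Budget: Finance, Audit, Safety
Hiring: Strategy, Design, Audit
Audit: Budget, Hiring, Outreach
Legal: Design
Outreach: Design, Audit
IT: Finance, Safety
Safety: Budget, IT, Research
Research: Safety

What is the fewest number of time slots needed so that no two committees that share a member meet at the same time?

3

The cycle Audit-Budget-Finance-Strategy-Hiring-Audit has odd length 5, so it cannot be 2-colored; at least 3 time slots are needed.
3 time slots suffice: time slot 1 → {Finance, Hiring, Legal, Outreach, Safety}; time slot 2 → {Strategy, Design, Budget, IT, Research}; time slot 3 → {Audit}. No two conflicting committees share a time slot.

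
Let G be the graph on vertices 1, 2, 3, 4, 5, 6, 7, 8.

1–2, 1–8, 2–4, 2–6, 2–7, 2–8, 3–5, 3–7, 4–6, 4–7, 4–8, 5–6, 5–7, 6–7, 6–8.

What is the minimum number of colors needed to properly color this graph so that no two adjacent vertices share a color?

4

2, 4, 6, 8 form a clique, so at least 4 colors are needed.
4 colors suffice: 1=green, 2=red, 3=green, 4=yellow, 5=red, 6=green, 7=blue, 8=blue. No two adjacent vertices share a color.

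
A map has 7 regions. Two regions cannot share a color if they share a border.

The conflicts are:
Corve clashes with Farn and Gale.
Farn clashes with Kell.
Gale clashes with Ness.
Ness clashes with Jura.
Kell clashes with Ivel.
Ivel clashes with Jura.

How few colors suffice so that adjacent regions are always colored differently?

The cycle Corve-Farn-Kell-Ivel-Jura-Ness-Gale-Corve has odd length 7, so it cannot be 2-colored; at least 3 colors are needed.
A valid assignment using 3 colors: Corve=1, Farn=3, Gale=2, Ness=1, Kell=2, Ivel=1, Jura=2. Each listed conflict is separated.

3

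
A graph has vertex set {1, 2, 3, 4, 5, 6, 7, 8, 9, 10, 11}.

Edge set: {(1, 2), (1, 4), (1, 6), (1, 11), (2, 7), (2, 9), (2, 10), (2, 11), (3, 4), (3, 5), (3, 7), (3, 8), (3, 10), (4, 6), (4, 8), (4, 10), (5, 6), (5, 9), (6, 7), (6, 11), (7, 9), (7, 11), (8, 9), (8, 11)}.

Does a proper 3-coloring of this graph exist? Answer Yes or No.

The chromatic number is 3. 2, 7, 9 are pairwise adjacent, so at least 3 colors are needed.
3 colors suffice: color red → {2, 3, 6}; color blue → {1, 5, 7, 8, 10}; color green → {4, 9, 11}.
That is already a proper 3-coloring.

Yes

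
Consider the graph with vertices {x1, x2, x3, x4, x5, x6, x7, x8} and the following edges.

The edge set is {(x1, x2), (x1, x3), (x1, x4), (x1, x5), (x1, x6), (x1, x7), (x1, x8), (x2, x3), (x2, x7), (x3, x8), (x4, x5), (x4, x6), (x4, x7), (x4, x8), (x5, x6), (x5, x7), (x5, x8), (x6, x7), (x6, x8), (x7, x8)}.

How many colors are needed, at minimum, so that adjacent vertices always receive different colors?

x1, x4, x5, x6, x7, x8 are pairwise adjacent (a clique of size 6), so at least 6 colors are needed.
One proper 6-coloring: x1=1, x2=2, x3=3, x4=6, x5=4, x6=5, x7=3, x8=2. Each edge has distinct colors on its endpoints.

6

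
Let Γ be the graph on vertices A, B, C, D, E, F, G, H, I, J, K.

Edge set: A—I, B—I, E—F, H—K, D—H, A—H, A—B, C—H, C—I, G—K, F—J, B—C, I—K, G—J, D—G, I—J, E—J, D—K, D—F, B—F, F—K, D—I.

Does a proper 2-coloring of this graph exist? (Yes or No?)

A, B, I are pairwise adjacent, so at least 3 colors are needed.
So 2 colors are not enough.

No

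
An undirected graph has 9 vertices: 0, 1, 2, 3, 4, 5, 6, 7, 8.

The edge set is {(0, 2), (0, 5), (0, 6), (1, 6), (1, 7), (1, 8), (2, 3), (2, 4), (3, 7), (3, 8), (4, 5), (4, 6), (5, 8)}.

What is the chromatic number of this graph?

3

The cycle 4-5-8-1-6-4 has odd length 5, so it cannot be 2-colored; at least 3 colors are needed.
3 colors suffice: color a → {0, 4, 7, 8}; color b → {1, 3, 5}; color c → {2, 6}. No two adjacent vertices share a color.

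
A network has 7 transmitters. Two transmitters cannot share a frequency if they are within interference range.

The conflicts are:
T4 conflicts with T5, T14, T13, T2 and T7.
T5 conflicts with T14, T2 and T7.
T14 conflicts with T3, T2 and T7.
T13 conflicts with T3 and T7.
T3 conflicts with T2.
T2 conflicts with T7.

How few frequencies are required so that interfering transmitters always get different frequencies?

T4, T5, T14, T2, T7 all conflict with each other, so at least 5 frequencies are needed.
Using 5 frequencies: T4=2, T5=5, T14=3, T13=3, T3=1, T2=4, T7=1. Each listed conflict is separated.

5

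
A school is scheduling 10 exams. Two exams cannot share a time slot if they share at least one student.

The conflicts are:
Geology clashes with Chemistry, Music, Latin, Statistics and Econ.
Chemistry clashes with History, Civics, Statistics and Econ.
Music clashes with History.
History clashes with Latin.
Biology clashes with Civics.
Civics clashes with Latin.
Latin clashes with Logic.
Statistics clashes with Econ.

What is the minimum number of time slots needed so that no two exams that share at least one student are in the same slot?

Geology, Chemistry, Statistics, Econ all conflict with each other, so at least 4 time slots are needed.
4 time slots suffice: time slot 1 → {Geology, History, Civics, Logic}; time slot 2 → {Chemistry, Music, Biology, Latin}; time slot 3 → {Statistics}; time slot 4 → {Econ}. Every pair that conflicts lands in different time slots.

4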